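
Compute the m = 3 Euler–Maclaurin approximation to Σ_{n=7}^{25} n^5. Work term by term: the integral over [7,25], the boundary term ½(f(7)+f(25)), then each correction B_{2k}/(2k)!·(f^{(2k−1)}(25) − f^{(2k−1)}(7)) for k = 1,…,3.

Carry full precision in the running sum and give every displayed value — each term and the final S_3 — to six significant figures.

Integral: ∫_7^25 x^5 dx = 4.06705e+07.
Endpoint term: (f(7) + f(25))/2 = (16807.0 + 9.76562e+06)/2 = 4.89122e+06.
Integral + boundary = 4.55617e+07.
Order-1 term: 1/12 · (1.95312e+06 − 12005.0) = 161760.
Running total after k=1: 4.57235e+07.
Order-2 term: −1/720 · (37500.0 − 2940.00) = -48.0000.
Running total after k=2: 4.57234e+07.
Order-3 term: 1/30240 · (120.000 − 120.000) = 0.00000.

S_3 ≈ 4.57234e+07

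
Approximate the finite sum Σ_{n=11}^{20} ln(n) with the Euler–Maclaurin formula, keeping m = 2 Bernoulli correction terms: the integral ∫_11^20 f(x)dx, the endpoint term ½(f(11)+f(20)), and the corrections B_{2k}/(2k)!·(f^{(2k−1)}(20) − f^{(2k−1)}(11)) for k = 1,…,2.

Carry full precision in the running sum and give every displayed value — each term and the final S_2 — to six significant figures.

The integral term ∫_11^20 ln(x) dx = 24.5378.
Boundary: ½(f(11) + f(20)) = ½(2.39790 + 2.99573) = 2.69681.
Integral + boundary = 27.2346.
Order-1 term: 1/12 · (0.0500000 − 0.0909091) = -0.00340909.
Running total after k=1: 27.2312.
Order-2 term: −1/720 · (0.000250000 − 0.00150263) = 1.73976e-06.

S_2 ≈ 27.2312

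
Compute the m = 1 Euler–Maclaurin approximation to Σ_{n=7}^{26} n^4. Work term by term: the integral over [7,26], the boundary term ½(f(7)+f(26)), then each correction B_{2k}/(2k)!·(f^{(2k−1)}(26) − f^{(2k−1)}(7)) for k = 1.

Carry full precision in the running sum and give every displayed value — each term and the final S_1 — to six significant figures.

S_1 ≈ 2.60835e+06

Integral: ∫_7^26 x^4 dx = 2.37291e+06.
Endpoint term: (f(7) + f(26))/2 = (2401.00 + 456976)/2 = 229688.
Running total after boundary: 2.60260e+06.
k=1: B_{2}/(2)! × [f^{(1)}(26) − f^{(1)}(7)] = 1/12 × (70304.0 − 1372.00) = 5744.33.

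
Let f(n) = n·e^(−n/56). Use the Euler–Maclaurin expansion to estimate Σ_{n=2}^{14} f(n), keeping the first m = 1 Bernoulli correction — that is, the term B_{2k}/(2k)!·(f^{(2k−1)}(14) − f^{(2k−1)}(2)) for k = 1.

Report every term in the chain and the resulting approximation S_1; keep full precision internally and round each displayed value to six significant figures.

S_1 ≈ 87.5356

The integral term ∫_2^14 x·e^(−x/56) dx = 81.1479.
Boundary: ½(f(2) + f(14)) = ½(1.92983 + 10.9032) = 6.41652.
So far: 87.5644.
k=1: B_{2}/(2)! × [f^{(1)}(14) − f^{(1)}(2)] = 1/12 × (0.584101 − 0.930455) = -0.0288628.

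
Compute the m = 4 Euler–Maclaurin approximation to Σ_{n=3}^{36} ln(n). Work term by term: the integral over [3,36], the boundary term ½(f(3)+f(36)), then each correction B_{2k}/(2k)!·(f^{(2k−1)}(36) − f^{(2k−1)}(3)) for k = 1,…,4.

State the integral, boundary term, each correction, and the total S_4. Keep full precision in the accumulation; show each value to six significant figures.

S_4 ≈ 95.0265

The integral term ∫_3^36 ln(x) dx = 92.7108.
½[f(3) + f(36)] = ½[1.09861 + 3.58352] = 2.34107.
So far: 95.0519.
Correction k=1: B_{2}/2! · (f^{(1)}(36) − f^{(1)}(3)) = 1/12 · (0.0277778 − 0.333333) = -0.0254630.
Running total after k=1: 95.0264.
Correction k=2: B_{4}/4! · (f^{(3)}(36) − f^{(3)}(3)) = −1/720 · (4.28669e-05 − 0.0740741) = 0.000102821.
Running total after k=2: 95.0266.
Correction k=3: B_{6}/6! · (f^{(5)}(36) − f^{(5)}(3)) = 1/30240 · (3.96916e-07 − 0.0987654) = -3.26604e-06.
Running total after k=3: 95.0265.
Correction k=4: B_{8}/8! · (f^{(7)}(36) − f^{(7)}(3)) = −1/1209600 · (9.18787e-09 − 0.329218) = 2.72171e-07.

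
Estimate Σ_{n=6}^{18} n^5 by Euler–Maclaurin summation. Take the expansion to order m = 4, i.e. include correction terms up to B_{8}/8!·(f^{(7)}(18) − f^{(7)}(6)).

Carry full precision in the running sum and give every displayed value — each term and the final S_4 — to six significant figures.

S_4 ≈ 6.65278e+06

∫_6^18 x^5 dx evaluates to 5.66093e+06.
½[f(6) + f(18)] = ½[7776.00 + 1.88957e+06] = 948672.
Integral + boundary = 6.60960e+06.
Correction k=1: B_{2}/2! · (f^{(1)}(18) − f^{(1)}(6)) = 1/12 · (524880 − 6480.00) = 43200.0.
Partial sum through k=1: 6.65280e+06.
Correction k=2: B_{4}/4! · (f^{(3)}(18) − f^{(3)}(6)) = −1/720 · (19440.0 − 2160.00) = -24.0000.
Partial sum through k=2: 6.65278e+06.
Correction k=3: B_{6}/6! · (f^{(5)}(18) − f^{(5)}(6)) = 1/30240 · (120.000 − 120.000) = 0.00000.
Partial sum through k=3: 6.65278e+06.
Correction k=4: B_{8}/8! · (f^{(7)}(18) − f^{(7)}(6)) = −1/1209600 · (0.00000 − 0.00000) = 0.00000.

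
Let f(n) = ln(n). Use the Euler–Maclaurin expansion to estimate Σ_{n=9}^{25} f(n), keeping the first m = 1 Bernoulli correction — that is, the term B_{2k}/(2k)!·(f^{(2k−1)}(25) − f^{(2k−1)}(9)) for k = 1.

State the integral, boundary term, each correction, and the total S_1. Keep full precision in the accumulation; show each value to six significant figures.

S_1 ≈ 47.3990

The integral term ∫_9^25 ln(x) dx = 44.6969.
Boundary: ½(f(9) + f(25)) = ½(2.19722 + 3.21888) = 2.70805.
Running total after boundary: 47.4049.
Order-1 term: 1/12 · (0.0400000 − 0.111111) = -0.00592593.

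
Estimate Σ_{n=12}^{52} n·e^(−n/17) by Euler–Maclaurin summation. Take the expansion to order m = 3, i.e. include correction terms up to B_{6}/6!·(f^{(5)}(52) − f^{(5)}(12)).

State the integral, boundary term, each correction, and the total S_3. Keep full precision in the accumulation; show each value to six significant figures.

S_3 ≈ 192.479

The integral term ∫_12^52 x·e^(−x/17) dx = 188.317.
Endpoint term: (f(12) + f(52))/2 = (5.92407 + 2.44103)/2 = 4.18255.
Integral + boundary = 192.499.
Order-1 term: 1/12 · (-0.0966471 − 0.145198) = -0.0201538.
Partial sum through k=1: 192.479.
Order-2 term: −1/720 · (-9.55483e-06 − 0.00391884) = 5.45610e-06.
Partial sum through k=2: 192.479.
Order-3 term: 1/30240 · (1.09104e-06 − 2.53815e-05) = -8.03256e-10.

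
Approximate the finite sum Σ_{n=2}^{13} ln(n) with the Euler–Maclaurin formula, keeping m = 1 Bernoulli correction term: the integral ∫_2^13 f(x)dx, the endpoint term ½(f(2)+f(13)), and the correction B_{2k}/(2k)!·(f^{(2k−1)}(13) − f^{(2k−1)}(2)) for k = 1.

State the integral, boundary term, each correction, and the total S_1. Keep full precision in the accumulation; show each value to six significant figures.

∫_2^13 ln(x) dx evaluates to 20.9580.
½[f(2) + f(13)] = ½[0.693147 + 2.56495] = 1.62905.
Integral + boundary = 22.5871.
Correction k=1: B_{2}/2! · (f^{(1)}(13) − f^{(1)}(2)) = 1/12 · (0.0769231 − 0.500000) = -0.0352564.

S_1 ≈ 22.5518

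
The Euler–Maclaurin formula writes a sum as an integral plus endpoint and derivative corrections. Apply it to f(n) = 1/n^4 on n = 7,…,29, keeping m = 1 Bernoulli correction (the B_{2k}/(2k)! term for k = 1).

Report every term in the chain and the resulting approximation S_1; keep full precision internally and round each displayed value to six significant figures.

S_1 ≈ 0.00118692

∫_7^29 1/x^4 dx evaluates to 0.000958150.
Boundary: ½(f(7) + f(29)) = ½(0.000416493 + 1.41387e-06) = 0.000208953.
So far: 0.00116710.
Correction k=1: B_{2}/2! · (f^{(1)}(29) − f^{(1)}(7)) = 1/12 · (-1.95016e-07 − (-0.000237996)) = 1.98168e-05.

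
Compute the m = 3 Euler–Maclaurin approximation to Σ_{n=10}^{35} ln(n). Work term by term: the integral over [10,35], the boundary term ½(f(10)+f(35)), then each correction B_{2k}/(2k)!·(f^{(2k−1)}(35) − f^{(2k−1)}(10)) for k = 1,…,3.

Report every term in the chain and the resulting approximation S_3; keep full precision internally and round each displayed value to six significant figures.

S_3 ≈ 79.3343

∫_10^35 ln(x) dx evaluates to 76.4113.
Boundary: ½(f(10) + f(35)) = ½(2.30259 + 3.55535) = 2.92897.
Running total after boundary: 79.3403.
Order-1 term: 1/12 · (0.0285714 − 0.100000) = -0.00595238.
Partial sum through k=1: 79.3343.
Order-2 term: −1/720 · (4.66472e-05 − 0.00200000) = 2.71299e-06.
Partial sum through k=2: 79.3343.
Order-3 term: 1/30240 · (4.56952e-07 − 0.000240000) = -7.92140e-09.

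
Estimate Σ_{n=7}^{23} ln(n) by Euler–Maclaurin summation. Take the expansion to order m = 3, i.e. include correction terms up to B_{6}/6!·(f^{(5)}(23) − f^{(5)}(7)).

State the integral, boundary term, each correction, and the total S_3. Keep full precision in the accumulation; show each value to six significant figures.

∫_7^23 ln(x) dx evaluates to 42.4950.
Boundary: ½(f(7) + f(23)) = ½(1.94591 + 3.13549) = 2.54070.
Integral + boundary = 45.0357.
Correction k=1: B_{2}/2! · (f^{(1)}(23) − f^{(1)}(7)) = 1/12 · (0.0434783 − 0.142857) = -0.00828157.
Partial sum through k=1: 45.0274.
Correction k=2: B_{4}/4! · (f^{(3)}(23) − f^{(3)}(7)) = −1/720 · (0.000164379 − 0.00583090) = 7.87017e-06.
Partial sum through k=2: 45.0274.
Correction k=3: B_{6}/6! · (f^{(5)}(23) − f^{(5)}(7)) = 1/30240 · (3.72883e-06 − 0.00142798) = -4.70981e-08.

S_3 ≈ 45.0274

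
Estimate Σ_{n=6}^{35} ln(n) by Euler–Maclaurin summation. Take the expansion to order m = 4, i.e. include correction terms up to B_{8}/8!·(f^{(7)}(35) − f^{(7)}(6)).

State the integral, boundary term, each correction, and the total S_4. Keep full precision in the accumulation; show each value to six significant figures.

Integral: ∫_6^35 ln(x) dx = 84.6866.
Endpoint term: (f(6) + f(35))/2 = (1.79176 + 3.55535)/2 = 2.67355.
Integral + boundary = 87.3602.
Order-1 term: 1/12 · (0.0285714 − 0.166667) = -0.0115079.
Partial sum through k=1: 87.3487.
Order-2 term: −1/720 · (4.66472e-05 − 0.00925926) = 1.27953e-05.
Partial sum through k=2: 87.3487.
Order-3 term: 1/30240 · (4.56952e-07 − 0.00308642) = -1.02049e-07.
Partial sum through k=3: 87.3487.
Order-4 term: −1/1209600 · (1.11907e-08 − 0.00257202) = 2.12633e-09.

S_4 ≈ 87.3487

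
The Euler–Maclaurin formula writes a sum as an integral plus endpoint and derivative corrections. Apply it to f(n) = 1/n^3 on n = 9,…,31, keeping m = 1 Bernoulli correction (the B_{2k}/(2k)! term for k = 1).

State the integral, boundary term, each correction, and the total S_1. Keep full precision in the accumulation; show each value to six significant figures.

S_1 ≈ 0.00639304

∫_9^31 1/x^3 dx evaluates to 0.00565255.
Endpoint term: (f(9) + f(31))/2 = (0.00137174 + 3.35672e-05)/2 = 0.000702655.
Running total after boundary: 0.00635520.
Order-1 term: 1/12 · (-3.24844e-06 − (-0.000457247)) = 3.78332e-05.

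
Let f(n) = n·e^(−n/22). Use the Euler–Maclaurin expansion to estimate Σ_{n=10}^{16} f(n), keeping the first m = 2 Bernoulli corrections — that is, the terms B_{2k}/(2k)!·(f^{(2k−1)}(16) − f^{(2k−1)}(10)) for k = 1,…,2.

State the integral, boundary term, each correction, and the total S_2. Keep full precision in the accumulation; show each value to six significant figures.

∫_10^16 x·e^(−x/22) dx evaluates to 42.8783.
Endpoint term: (f(10) + f(16))/2 = (6.34736 + 7.73160)/2 = 7.03948.
So far: 49.9178.
Order-1 term: 1/12 · (0.131789 − 0.346220) = -0.0178693.
After k=1: 49.8999.
Order-2 term: −1/720 · (0.00226909 − 0.00333821) = 1.48489e-06.

S_2 ≈ 49.8999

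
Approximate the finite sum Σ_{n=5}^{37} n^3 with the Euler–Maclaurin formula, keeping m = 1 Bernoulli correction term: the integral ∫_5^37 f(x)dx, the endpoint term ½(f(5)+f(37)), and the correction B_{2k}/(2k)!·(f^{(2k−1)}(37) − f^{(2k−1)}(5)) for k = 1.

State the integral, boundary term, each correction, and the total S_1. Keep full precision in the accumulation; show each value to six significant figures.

The integral term ∫_5^37 x^3 dx = 468384.
½[f(5) + f(37)] = ½[125.000 + 50653.0] = 25389.0.
So far: 493773.
Correction k=1: B_{2}/2! · (f^{(1)}(37) − f^{(1)}(5)) = 1/12 · (4107.00 − 75.0000) = 336.000.

S_1 ≈ 494109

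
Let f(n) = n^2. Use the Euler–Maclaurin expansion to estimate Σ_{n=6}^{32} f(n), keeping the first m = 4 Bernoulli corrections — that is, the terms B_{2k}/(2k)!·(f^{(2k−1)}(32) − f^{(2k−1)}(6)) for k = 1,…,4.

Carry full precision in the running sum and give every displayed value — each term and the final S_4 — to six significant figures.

S_4 ≈ 11385.0

Integral: ∫_6^32 x^2 dx = 10850.7.
Endpoint term: (f(6) + f(32))/2 = (36.0000 + 1024.00)/2 = 530.000.
Integral + boundary = 11380.7.
Correction k=1: B_{2}/2! · (f^{(1)}(32) − f^{(1)}(6)) = 1/12 · (64.0000 − 12.0000) = 4.33333.
After k=1: 11385.0.
Correction k=2: B_{4}/4! · (f^{(3)}(32) − f^{(3)}(6)) = −1/720 · (0.00000 − 0.00000) = 0.00000.
After k=2: 11385.0.
Correction k=3: B_{6}/6! · (f^{(5)}(32) − f^{(5)}(6)) = 1/30240 · (0.00000 − 0.00000) = 0.00000.
After k=3: 11385.0.
Correction k=4: B_{8}/8! · (f^{(7)}(32) − f^{(7)}(6)) = −1/1209600 · (0.00000 − 0.00000) = 0.00000.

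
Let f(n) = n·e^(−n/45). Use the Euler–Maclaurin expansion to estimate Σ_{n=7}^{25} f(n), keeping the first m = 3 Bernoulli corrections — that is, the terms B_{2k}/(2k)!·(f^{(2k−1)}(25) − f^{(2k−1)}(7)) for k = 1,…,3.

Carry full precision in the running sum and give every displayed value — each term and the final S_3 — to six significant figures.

∫_7^25 x·e^(−x/45) dx evaluates to 195.575.
Endpoint term: (f(7) + f(25))/2 = (5.99158 + 14.3438)/2 = 10.1677.
Integral + boundary = 205.743.
Order-1 term: 1/12 · (0.255002 − 0.722793) = -0.0389827.
After k=1: 205.704.
Order-2 term: −1/720 · (0.000692597 − 0.00120231) = 7.07931e-07.
After k=2: 205.704.
Order-3 term: 1/30240 · (6.21860e-07 − 1.01120e-06) = -1.28750e-11.

S_3 ≈ 205.704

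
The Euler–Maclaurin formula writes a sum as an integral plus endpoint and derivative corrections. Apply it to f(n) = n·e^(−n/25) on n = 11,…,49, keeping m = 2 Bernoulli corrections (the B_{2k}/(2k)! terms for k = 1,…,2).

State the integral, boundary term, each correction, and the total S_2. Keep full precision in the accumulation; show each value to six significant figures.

Integral: ∫_11^49 x·e^(−x/25) dx = 319.045.
Endpoint term: (f(11) + f(49))/2 = (7.08440 + 6.90206)/2 = 6.99323.
Integral + boundary = 326.038.
Correction k=1: B_{2}/2! · (f^{(1)}(49) − f^{(1)}(11)) = 1/12 · (-0.135224 − 0.360660) = -0.0413237.
After k=1: 325.997.
Correction k=2: B_{4}/4! · (f^{(3)}(49) − f^{(3)}(11)) = −1/720 · (0.000234388 − 0.00263797) = 3.33831e-06.

S_2 ≈ 325.997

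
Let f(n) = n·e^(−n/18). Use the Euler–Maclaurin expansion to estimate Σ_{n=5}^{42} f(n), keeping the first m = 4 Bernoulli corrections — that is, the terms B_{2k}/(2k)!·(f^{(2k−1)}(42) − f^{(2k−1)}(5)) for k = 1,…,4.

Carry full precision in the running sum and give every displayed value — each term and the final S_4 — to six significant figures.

∫_5^42 x·e^(−x/18) dx evaluates to 208.861.
Endpoint term: (f(5) + f(42))/2 = (3.78733 + 4.07282)/2 = 3.93007.
Running total after boundary: 212.791.
Correction k=1: B_{2}/2! · (f^{(1)}(42) − f^{(1)}(5)) = 1/12 · (-0.129296 − 0.547058) = -0.0563628.
After k=1: 212.735.
Correction k=2: B_{4}/4! · (f^{(3)}(42) − f^{(3)}(5)) = −1/720 · (0.000199531 − 0.00636416) = 8.56199e-06.
After k=2: 212.735.
Correction k=3: B_{6}/6! · (f^{(5)}(42) − f^{(5)}(5)) = 1/30240 · (2.46334e-06 − 3.40737e-05) = -1.04532e-09.
After k=3: 212.735.
Correction k=4: B_{8}/8! · (f^{(7)}(42) − f^{(7)}(5)) = −1/1209600 · (1.33051e-08 − 1.49706e-07) = 1.12766e-13.

S_4 ≈ 212.735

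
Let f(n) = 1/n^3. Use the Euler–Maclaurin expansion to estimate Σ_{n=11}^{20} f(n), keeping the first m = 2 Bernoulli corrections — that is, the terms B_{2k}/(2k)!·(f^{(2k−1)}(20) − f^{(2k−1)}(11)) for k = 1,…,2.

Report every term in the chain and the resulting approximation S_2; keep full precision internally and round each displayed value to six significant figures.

S_2 ≈ 0.00333586

∫_11^20 1/x^3 dx evaluates to 0.00288223.
Endpoint term: (f(11) + f(20))/2 = (0.000751315 + 0.000125000)/2 = 0.000438157.
Running total after boundary: 0.00332039.
Order-1 term: 1/12 · (-1.87500e-05 − (-0.000204904)) = 1.55128e-05.
Partial sum through k=1: 0.00333590.
Order-2 term: −1/720 · (-9.37500e-07 − (-3.38684e-05)) = -4.57374e-08.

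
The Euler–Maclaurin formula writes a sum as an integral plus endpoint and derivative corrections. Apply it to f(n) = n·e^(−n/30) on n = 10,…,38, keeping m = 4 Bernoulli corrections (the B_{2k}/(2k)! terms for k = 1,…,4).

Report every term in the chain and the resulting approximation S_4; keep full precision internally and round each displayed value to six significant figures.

The integral term ∫_10^38 x·e^(−x/30) dx = 285.028.
Boundary: ½(f(10) + f(38)) = ½(7.16531 + 10.7072) = 8.93627.
Running total after boundary: 293.964.
Correction k=1: B_{2}/2! · (f^{(1)}(38) − f^{(1)}(10)) = 1/12 · (-0.0751385 − 0.477688) = -0.0460688.
Partial sum through k=1: 293.918.
Correction k=2: B_{4}/4! · (f^{(3)}(38) − f^{(3)}(10)) = −1/720 · (0.000542667 − 0.00212306) = 2.19498e-06.
Partial sum through k=2: 293.918.
Correction k=3: B_{6}/6! · (f^{(5)}(38) − f^{(5)}(10)) = 1/30240 · (1.29869e-06 − 4.12816e-06) = -9.35673e-11.
Partial sum through k=3: 293.918.
Correction k=4: B_{8}/8! · (f^{(7)}(38) − f^{(7)}(10)) = −1/1209600 · (2.21602e-09 − 6.55264e-09) = 3.58517e-15.

S_4 ≈ 293.918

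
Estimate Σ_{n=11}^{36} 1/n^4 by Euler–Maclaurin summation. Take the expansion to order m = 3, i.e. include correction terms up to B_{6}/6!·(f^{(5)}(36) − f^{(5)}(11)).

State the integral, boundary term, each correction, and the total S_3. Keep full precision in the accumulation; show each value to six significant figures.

S_3 ≈ 0.000279798

∫_11^36 1/x^4 dx evaluates to 0.000243294.
Endpoint term: (f(11) + f(36))/2 = (6.83013e-05 + 5.95374e-07)/2 = 3.44484e-05.
Running total after boundary: 0.000277742.
Correction k=1: B_{2}/2! · (f^{(1)}(36) − f^{(1)}(11)) = 1/12 · (-6.61527e-08 − (-2.48369e-05)) = 2.06423e-06.
Partial sum through k=1: 0.000279806.
Correction k=2: B_{4}/4! · (f^{(3)}(36) − f^{(3)}(11)) = −1/720 · (-1.53131e-09 − (-6.15790e-06)) = -8.55051e-09.
Partial sum through k=2: 0.000279798.
Correction k=3: B_{6}/6! · (f^{(5)}(36) − f^{(5)}(11)) = 1/30240 · (-6.61678e-11 − (-2.84994e-06)) = 9.42417e-11.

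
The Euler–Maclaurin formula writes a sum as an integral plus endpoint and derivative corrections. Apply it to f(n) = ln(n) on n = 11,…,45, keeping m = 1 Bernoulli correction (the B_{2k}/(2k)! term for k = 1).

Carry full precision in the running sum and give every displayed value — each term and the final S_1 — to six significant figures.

Integral: ∫_11^45 ln(x) dx = 110.923.
Endpoint term: (f(11) + f(45))/2 = (2.39790 + 3.80666)/2 = 3.10228.
Running total after boundary: 114.025.
k=1: B_{2}/(2)! × [f^{(1)}(45) − f^{(1)}(11)] = 1/12 × (0.0222222 − 0.0909091) = -0.00572391.

S_1 ≈ 114.020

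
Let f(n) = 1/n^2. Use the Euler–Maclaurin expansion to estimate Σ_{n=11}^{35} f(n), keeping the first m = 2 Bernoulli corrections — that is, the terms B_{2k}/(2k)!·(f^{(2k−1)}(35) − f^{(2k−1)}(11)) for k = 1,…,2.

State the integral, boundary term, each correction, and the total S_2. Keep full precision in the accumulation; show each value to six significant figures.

∫_11^35 1/x^2 dx evaluates to 0.0623377.
½[f(11) + f(35)] = ½[0.00826446 + 0.000816327] = 0.00454039.
Running total after boundary: 0.0668781.
Order-1 term: 1/12 · (-4.66472e-05 − (-0.00150263)) = 0.000121332.
Partial sum through k=1: 0.0669994.
Order-2 term: −1/720 · (-4.56952e-07 − (-0.000149021)) = -2.06339e-07.

S_2 ≈ 0.0669992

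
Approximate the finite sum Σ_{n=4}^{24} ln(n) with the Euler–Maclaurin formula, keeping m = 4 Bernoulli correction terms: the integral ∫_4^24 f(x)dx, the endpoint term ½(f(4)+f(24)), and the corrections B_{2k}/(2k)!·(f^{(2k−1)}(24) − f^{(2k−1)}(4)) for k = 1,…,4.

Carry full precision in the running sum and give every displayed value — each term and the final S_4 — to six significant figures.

The integral term ∫_4^24 ln(x) dx = 50.7281.
Endpoint term: (f(4) + f(24))/2 = (1.38629 + 3.17805)/2 = 2.28217.
So far: 53.0103.
Correction k=1: B_{2}/2! · (f^{(1)}(24) − f^{(1)}(4)) = 1/12 · (0.0416667 − 0.250000) = -0.0173611.
Partial sum through k=1: 52.9929.
Correction k=2: B_{4}/4! · (f^{(3)}(24) − f^{(3)}(4)) = −1/720 · (0.000144676 − 0.0312500) = 4.32018e-05.
Partial sum through k=2: 52.9930.
Correction k=3: B_{6}/6! · (f^{(5)}(24) − f^{(5)}(4)) = 1/30240 · (3.01408e-06 − 0.0234375) = -7.74950e-07.
Partial sum through k=3: 52.9930.
Correction k=4: B_{8}/8! · (f^{(7)}(24) − f^{(7)}(4)) = −1/1209600 · (1.56983e-07 − 0.0439453) = 3.63303e-08.

S_4 ≈ 52.9930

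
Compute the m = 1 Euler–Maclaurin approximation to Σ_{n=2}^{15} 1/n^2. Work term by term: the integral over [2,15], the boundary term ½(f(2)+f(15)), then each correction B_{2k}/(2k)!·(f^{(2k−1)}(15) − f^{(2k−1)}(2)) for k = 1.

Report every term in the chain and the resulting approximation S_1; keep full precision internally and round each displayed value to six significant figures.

The integral term ∫_2^15 1/x^2 dx = 0.433333.
Boundary: ½(f(2) + f(15)) = ½(0.250000 + 0.00444444) = 0.127222.
So far: 0.560556.
Order-1 term: 1/12 · (-0.000592593 − (-0.250000)) = 0.0207840.

S_1 ≈ 0.581340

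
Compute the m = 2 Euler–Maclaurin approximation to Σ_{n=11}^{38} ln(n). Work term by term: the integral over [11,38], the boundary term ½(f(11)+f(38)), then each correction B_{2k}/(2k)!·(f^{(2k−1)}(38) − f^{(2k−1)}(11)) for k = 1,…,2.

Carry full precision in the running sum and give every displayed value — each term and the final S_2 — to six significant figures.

S_2 ≈ 87.8638

Integral: ∫_11^38 ln(x) dx = 84.8514.
Boundary: ½(f(11) + f(38)) = ½(2.39790 + 3.63759) = 3.01774.
Running total after boundary: 87.8692.
Order-1 term: 1/12 · (0.0263158 − 0.0909091) = -0.00538278.
Running total after k=1: 87.8638.
Order-2 term: −1/720 · (3.64485e-05 − 0.00150263) = 2.03636e-06.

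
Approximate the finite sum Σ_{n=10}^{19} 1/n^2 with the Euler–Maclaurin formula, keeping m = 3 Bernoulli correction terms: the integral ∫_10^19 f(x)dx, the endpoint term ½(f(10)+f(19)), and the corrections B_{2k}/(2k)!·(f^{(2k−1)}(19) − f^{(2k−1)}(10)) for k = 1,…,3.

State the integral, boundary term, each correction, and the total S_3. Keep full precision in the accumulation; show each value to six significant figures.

S_3 ≈ 0.0538955

The integral term ∫_10^19 1/x^2 dx = 0.0473684.
Endpoint term: (f(10) + f(19))/2 = (0.0100000 + 0.00277008)/2 = 0.00638504.
So far: 0.0537535.
Correction k=1: B_{2}/2! · (f^{(1)}(19) − f^{(1)}(10)) = 1/12 · (-0.000291588 − (-0.00200000)) = 0.000142368.
After k=1: 0.0538958.
Correction k=2: B_{4}/4! · (f^{(3)}(19) − f^{(3)}(10)) = −1/720 · (-9.69267e-06 − (-0.000240000)) = -3.19871e-07.
After k=2: 0.0538955.
Correction k=3: B_{6}/6! · (f^{(5)}(19) − f^{(5)}(10)) = 1/30240 · (-8.05485e-07 − (-7.20000e-05)) = 2.35432e-09.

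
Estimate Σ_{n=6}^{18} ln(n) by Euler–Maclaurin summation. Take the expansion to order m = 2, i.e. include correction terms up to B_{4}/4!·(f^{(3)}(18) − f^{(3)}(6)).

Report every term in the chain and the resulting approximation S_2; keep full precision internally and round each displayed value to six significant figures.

∫_6^18 ln(x) dx evaluates to 29.2761.
½[f(6) + f(18)] = ½[1.79176 + 2.89037] = 2.34107.
Integral + boundary = 31.6172.
Correction k=1: B_{2}/2! · (f^{(1)}(18) − f^{(1)}(6)) = 1/12 · (0.0555556 − 0.166667) = -0.00925926.
Partial sum through k=1: 31.6079.
Correction k=2: B_{4}/4! · (f^{(3)}(18) − f^{(3)}(6)) = −1/720 · (0.000342936 − 0.00925926) = 1.23838e-05.

S_2 ≈ 31.6080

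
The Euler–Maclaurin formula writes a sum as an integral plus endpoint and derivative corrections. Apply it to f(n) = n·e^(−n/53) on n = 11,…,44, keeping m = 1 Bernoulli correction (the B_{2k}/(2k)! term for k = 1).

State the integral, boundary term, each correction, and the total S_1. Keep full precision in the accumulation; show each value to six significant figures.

The integral term ∫_11^44 x·e^(−x/53) dx = 514.948.
Endpoint term: (f(11) + f(44))/2 = (8.93832 + 19.1825)/2 = 14.0604.
Integral + boundary = 529.008.
Order-1 term: 1/12 · (0.0740321 − 0.643927) = -0.0474913.

S_1 ≈ 528.961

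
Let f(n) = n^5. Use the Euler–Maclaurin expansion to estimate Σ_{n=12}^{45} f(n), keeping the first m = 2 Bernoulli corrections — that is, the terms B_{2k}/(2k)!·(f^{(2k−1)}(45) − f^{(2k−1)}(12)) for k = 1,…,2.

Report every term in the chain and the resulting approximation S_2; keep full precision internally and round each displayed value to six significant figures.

The integral term ∫_12^45 x^5 dx = 1.38346e+09.
Boundary: ½(f(12) + f(45)) = ½(248832 + 1.84528e+08) = 9.23885e+07.
Running total after boundary: 1.47585e+09.
Correction k=1: B_{2}/2! · (f^{(1)}(45) − f^{(1)}(12)) = 1/12 · (2.05031e+07 − 103680) = 1.69995e+06.
After k=1: 1.47755e+09.
Correction k=2: B_{4}/4! · (f^{(3)}(45) − f^{(3)}(12)) = −1/720 · (121500 − 8640.00) = -156.750.

S_2 ≈ 1.47755e+09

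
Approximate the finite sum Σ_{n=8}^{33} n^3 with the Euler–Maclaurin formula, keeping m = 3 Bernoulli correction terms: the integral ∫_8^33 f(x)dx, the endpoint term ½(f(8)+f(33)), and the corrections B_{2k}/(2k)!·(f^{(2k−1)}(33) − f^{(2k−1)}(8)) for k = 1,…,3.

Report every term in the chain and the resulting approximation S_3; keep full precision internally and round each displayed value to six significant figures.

S_3 ≈ 313937

Integral: ∫_8^33 x^3 dx = 295456.
½[f(8) + f(33)] = ½[512.000 + 35937.0] = 18224.5.
Integral + boundary = 313681.
Correction k=1: B_{2}/2! · (f^{(1)}(33) − f^{(1)}(8)) = 1/12 · (3267.00 − 192.000) = 256.250.
Running total after k=1: 313937.
Correction k=2: B_{4}/4! · (f^{(3)}(33) − f^{(3)}(8)) = −1/720 · (6.00000 − 6.00000) = 0.00000.
Running total after k=2: 313937.
Correction k=3: B_{6}/6! · (f^{(5)}(33) − f^{(5)}(8)) = 1/30240 · (0.00000 − 0.00000) = 0.00000.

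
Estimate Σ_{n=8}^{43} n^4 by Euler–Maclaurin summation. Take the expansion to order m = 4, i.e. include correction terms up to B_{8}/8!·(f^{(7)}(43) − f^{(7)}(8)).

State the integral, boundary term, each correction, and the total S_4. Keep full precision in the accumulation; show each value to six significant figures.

The integral term ∫_8^43 x^4 dx = 2.93951e+07.
Boundary: ½(f(8) + f(43)) = ½(4096.00 + 3.41880e+06) = 1.71145e+06.
Integral + boundary = 3.11066e+07.
k=1: B_{2}/(2)! × [f^{(1)}(43) − f^{(1)}(8)] = 1/12 × (318028 − 2048.00) = 26331.7.
Running total after k=1: 3.11329e+07.
k=2: B_{4}/(4)! × [f^{(3)}(43) − f^{(3)}(8)] = −1/720 × (1032.00 − 192.000) = -1.16667.
Running total after k=2: 3.11329e+07.
k=3: B_{6}/(6)! × [f^{(5)}(43) − f^{(5)}(8)] = 1/30240 × (0.00000 − 0.00000) = 0.00000.
Running total after k=3: 3.11329e+07.
k=4: B_{8}/(8)! × [f^{(7)}(43) − f^{(7)}(8)] = −1/1209600 × (0.00000 − 0.00000) = 0.00000.

S_4 ≈ 3.11329e+07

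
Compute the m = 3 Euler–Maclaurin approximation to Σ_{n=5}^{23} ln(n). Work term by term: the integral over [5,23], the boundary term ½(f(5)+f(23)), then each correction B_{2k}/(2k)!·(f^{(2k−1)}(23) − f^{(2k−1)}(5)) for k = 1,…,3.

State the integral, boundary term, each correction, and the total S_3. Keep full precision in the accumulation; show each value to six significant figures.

S_3 ≈ 48.4286

∫_5^23 ln(x) dx evaluates to 46.0692.
Endpoint term: (f(5) + f(23))/2 = (1.60944 + 3.13549)/2 = 2.37247.
So far: 48.4416.
k=1: B_{2}/(2)! × [f^{(1)}(23) − f^{(1)}(5)] = 1/12 × (0.0434783 − 0.200000) = -0.0130435.
Partial sum through k=1: 48.4286.
k=2: B_{4}/(4)! × [f^{(3)}(23) − f^{(3)}(5)] = −1/720 × (0.000164379 − 0.0160000) = 2.19939e-05.
Partial sum through k=2: 48.4286.
k=3: B_{6}/(6)! × [f^{(5)}(23) − f^{(5)}(5)] = 1/30240 × (3.72883e-06 − 0.00768000) = -2.53845e-07.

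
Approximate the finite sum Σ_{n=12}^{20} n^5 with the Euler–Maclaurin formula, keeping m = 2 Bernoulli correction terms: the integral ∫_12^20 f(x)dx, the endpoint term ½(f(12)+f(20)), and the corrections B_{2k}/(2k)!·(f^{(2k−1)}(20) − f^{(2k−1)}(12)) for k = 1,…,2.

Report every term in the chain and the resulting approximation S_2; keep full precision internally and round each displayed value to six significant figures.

Integral: ∫_12^20 x^5 dx = 1.01690e+07.
½[f(12) + f(20)] = ½[248832 + 3.20000e+06] = 1.72442e+06.
Integral + boundary = 1.18934e+07.
Correction k=1: B_{2}/2! · (f^{(1)}(20) − f^{(1)}(12)) = 1/12 · (800000 − 103680) = 58026.7.
Partial sum through k=1: 1.19514e+07.
Correction k=2: B_{4}/4! · (f^{(3)}(20) − f^{(3)}(12)) = −1/720 · (24000.0 − 8640.00) = -21.3333.

S_2 ≈ 1.19514e+07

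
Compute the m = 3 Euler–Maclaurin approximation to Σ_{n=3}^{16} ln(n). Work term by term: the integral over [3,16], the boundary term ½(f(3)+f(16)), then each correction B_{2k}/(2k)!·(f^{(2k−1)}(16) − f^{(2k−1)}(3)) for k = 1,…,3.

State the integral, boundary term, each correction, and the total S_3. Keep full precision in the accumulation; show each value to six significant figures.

The integral term ∫_3^16 ln(x) dx = 28.0656.
Boundary: ½(f(3) + f(16)) = ½(1.09861 + 2.77259) = 1.93560.
So far: 30.0012.
k=1: B_{2}/(2)! × [f^{(1)}(16) − f^{(1)}(3)] = 1/12 × (0.0625000 − 0.333333) = -0.0225694.
Running total after k=1: 29.9786.
k=2: B_{4}/(4)! × [f^{(3)}(16) − f^{(3)}(3)] = −1/720 × (0.000488281 − 0.0740741) = 0.000102202.
Running total after k=2: 29.9787.
k=3: B_{6}/(6)! × [f^{(5)}(16) − f^{(5)}(3)] = 1/30240 × (2.28882e-05 − 0.0987654) = -3.26530e-06.

S_3 ≈ 29.9787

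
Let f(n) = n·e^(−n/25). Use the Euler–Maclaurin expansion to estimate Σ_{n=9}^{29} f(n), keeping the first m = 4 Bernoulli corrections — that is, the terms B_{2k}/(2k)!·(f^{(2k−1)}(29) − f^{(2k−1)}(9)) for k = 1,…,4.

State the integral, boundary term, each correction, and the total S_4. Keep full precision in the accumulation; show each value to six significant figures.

S_4 ≈ 177.462

∫_9^29 x·e^(−x/25) dx evaluates to 169.819.
Endpoint term: (f(9) + f(29))/2 = (6.27909 + 9.09110)/2 = 7.68509.
So far: 177.504.
Correction k=1: B_{2}/2! · (f^{(1)}(29) − f^{(1)}(9)) = 1/12 · (-0.0501578 − 0.446513) = -0.0413892.
Running total after k=1: 177.462.
Correction k=2: B_{4}/4! · (f^{(3)}(29) − f^{(3)}(9)) = −1/720 · (0.000922903 − 0.00294698) = 2.81122e-06.
Running total after k=2: 177.462.
Correction k=3: B_{6}/6! · (f^{(5)}(29) − f^{(5)}(9)) = 1/30240 · (3.08169e-06 − 8.28728e-06) = -1.72142e-10.
Running total after k=3: 177.462.
Correction k=4: B_{8}/8! · (f^{(7)}(29) − f^{(7)}(9)) = −1/1209600 · (7.49879e-09 − 1.89750e-08) = 9.48762e-15.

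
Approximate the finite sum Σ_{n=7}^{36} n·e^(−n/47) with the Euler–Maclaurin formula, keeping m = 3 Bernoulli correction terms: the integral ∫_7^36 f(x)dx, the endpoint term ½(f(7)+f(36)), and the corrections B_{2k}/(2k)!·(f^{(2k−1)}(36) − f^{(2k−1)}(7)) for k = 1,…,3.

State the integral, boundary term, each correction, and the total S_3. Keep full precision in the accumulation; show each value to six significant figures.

The integral term ∫_7^36 x·e^(−x/47) dx = 373.272.
½[f(7) + f(36)] = ½[6.03137 + 16.7360] = 11.3837.
So far: 384.655.
Order-1 term: 1/12 · (0.108804 − 0.733297) = -0.0520411.
After k=1: 384.603.
Order-2 term: −1/720 · (0.000470159 − 0.00111206) = 8.91532e-07.
After k=2: 384.603.
Order-3 term: 1/30240 · (4.03378e-07 − 8.56571e-07) = -1.49865e-11.

S_3 ≈ 384.603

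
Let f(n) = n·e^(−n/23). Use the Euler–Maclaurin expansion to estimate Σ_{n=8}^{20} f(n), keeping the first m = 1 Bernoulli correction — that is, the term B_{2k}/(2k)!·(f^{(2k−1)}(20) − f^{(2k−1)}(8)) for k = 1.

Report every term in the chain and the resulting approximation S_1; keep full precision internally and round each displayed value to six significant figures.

S_1 ≈ 95.9952

Integral: ∫_8^20 x·e^(−x/23) dx = 89.0128.
½[f(8) + f(20)] = ½[5.64977 + 8.38267] = 7.01622.
Running total after boundary: 96.0290.
Order-1 term: 1/12 · (0.0546696 − 0.460579) = -0.0338258.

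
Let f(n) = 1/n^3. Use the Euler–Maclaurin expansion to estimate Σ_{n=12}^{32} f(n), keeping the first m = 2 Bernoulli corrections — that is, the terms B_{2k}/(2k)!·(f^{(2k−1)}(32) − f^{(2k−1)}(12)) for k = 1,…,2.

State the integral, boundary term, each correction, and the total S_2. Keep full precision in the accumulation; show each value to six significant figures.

Integral: ∫_12^32 1/x^3 dx = 0.00298394.
Endpoint term: (f(12) + f(32))/2 = (0.000578704 + 3.05176e-05)/2 = 0.000304611.
So far: 0.00328855.
Correction k=1: B_{2}/2! · (f^{(1)}(32) − f^{(1)}(12)) = 1/12 · (-2.86102e-06 − (-0.000144676)) = 1.18179e-05.
After k=1: 0.00330037.
Correction k=2: B_{4}/4! · (f^{(3)}(32) − f^{(3)}(12)) = −1/720 · (-5.58794e-08 − (-2.00939e-05)) = -2.78306e-08.

S_2 ≈ 0.00330034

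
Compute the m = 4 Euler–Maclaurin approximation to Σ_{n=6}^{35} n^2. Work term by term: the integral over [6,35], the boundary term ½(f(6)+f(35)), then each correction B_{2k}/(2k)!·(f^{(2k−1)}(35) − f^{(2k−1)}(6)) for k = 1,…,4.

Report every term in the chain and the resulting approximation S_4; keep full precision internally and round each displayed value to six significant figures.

S_4 ≈ 14855.0

∫_6^35 x^2 dx evaluates to 14219.7.
Boundary: ½(f(6) + f(35)) = ½(36.0000 + 1225.00) = 630.500.
So far: 14850.2.
k=1: B_{2}/(2)! × [f^{(1)}(35) − f^{(1)}(6)] = 1/12 × (70.0000 − 12.0000) = 4.83333.
After k=1: 14855.0.
k=2: B_{4}/(4)! × [f^{(3)}(35) − f^{(3)}(6)] = −1/720 × (0.00000 − 0.00000) = 0.00000.
After k=2: 14855.0.
k=3: B_{6}/(6)! × [f^{(5)}(35) − f^{(5)}(6)] = 1/30240 × (0.00000 − 0.00000) = 0.00000.
After k=3: 14855.0.
k=4: B_{8}/(8)! × [f^{(7)}(35) − f^{(7)}(6)] = −1/1209600 × (0.00000 − 0.00000) = 0.00000.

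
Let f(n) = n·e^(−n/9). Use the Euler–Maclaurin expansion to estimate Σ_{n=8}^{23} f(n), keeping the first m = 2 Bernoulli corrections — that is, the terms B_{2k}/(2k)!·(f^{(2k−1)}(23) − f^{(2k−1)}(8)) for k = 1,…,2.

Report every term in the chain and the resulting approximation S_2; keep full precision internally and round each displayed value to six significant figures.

S_2 ≈ 43.0608

Integral: ∫_8^23 x·e^(−x/9) dx = 40.5372.
Boundary: ½(f(8) + f(23)) = ½(3.28890 + 1.78593) = 2.53741.
Integral + boundary = 43.0747.
k=1: B_{2}/(2)! × [f^{(1)}(23) − f^{(1)}(8)] = 1/12 × (-0.120787 − 0.0456791) = -0.0138722.
After k=1: 43.0608.
k=2: B_{4}/(4)! × [f^{(3)}(23) − f^{(3)}(8)] = −1/720 × (0.000426058 − 0.0107149) = 1.42900e-05.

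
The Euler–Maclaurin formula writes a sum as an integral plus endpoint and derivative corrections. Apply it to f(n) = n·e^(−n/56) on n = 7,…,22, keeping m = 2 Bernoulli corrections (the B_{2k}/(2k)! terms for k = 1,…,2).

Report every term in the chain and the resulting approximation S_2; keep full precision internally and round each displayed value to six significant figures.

Integral: ∫_7^22 x·e^(−x/56) dx = 164.502.
Boundary: ½(f(7) + f(22)) = ½(6.17748 + 14.8528) = 10.5151.
Running total after boundary: 175.017.
Order-1 term: 1/12 · (0.409897 − 0.772185) = -0.0301906.
After k=1: 174.987.
Order-2 term: −1/720 · (0.000561272 − 0.000809049) = 3.44136e-07.

S_2 ≈ 174.987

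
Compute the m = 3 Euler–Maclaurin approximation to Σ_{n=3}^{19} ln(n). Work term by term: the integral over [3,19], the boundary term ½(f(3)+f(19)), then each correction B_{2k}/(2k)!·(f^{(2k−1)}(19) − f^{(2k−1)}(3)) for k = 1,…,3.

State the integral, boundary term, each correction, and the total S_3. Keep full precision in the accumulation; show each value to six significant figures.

The integral term ∫_3^19 ln(x) dx = 36.6485.
½[f(3) + f(19)] = ½[1.09861 + 2.94444] = 2.02153.
Running total after boundary: 38.6700.
Correction k=1: B_{2}/2! · (f^{(1)}(19) − f^{(1)}(3)) = 1/12 · (0.0526316 − 0.333333) = -0.0233918.
After k=1: 38.6466.
Correction k=2: B_{4}/4! · (f^{(3)}(19) − f^{(3)}(3)) = −1/720 · (0.000291588 − 0.0740741) = 0.000102476.
After k=2: 38.6467.
Correction k=3: B_{6}/6! · (f^{(5)}(19) − f^{(5)}(3)) = 1/30240 · (9.69267e-06 − 0.0987654) = -3.26573e-06.

S_3 ≈ 38.6467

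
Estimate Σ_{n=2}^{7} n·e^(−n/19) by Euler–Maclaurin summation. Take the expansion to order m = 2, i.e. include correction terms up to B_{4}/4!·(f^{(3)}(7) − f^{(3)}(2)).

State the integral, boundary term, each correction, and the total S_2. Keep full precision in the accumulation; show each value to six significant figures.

S_2 ≈ 20.6638

Integral: ∫_2^7 x·e^(−x/19) dx = 17.3730.
½[f(2) + f(7)] = ½[1.80018 + 4.84278] = 3.32148.
So far: 20.6945.
k=1: B_{2}/(2)! × [f^{(1)}(7) − f^{(1)}(2)] = 1/12 × (0.436943 − 0.805342) = -0.0306999.
Running total after k=1: 20.6638.
k=2: B_{4}/(4)! × [f^{(3)}(7) − f^{(3)}(2)] = −1/720 × (0.00504320 − 0.00721750) = 3.01986e-06.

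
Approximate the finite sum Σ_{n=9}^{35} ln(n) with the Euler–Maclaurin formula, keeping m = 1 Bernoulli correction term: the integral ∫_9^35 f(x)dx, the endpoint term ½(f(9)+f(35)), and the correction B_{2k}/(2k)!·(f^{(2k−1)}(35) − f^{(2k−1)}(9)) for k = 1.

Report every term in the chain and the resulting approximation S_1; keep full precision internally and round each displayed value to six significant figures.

S_1 ≈ 81.5316

The integral term ∫_9^35 ln(x) dx = 78.6622.
½[f(9) + f(35)] = ½[2.19722 + 3.55535] = 2.87629.
So far: 81.5384.
Order-1 term: 1/12 · (0.0285714 − 0.111111) = -0.00687831.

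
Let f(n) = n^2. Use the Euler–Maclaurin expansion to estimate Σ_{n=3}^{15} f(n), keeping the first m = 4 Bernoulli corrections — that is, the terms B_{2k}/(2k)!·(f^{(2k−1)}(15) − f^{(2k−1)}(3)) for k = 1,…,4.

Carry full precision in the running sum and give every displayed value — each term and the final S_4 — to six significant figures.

S_4 ≈ 1235.00

∫_3^15 x^2 dx evaluates to 1116.00.
Endpoint term: (f(3) + f(15))/2 = (9.00000 + 225.000)/2 = 117.000.
Integral + boundary = 1233.00.
Correction k=1: B_{2}/2! · (f^{(1)}(15) − f^{(1)}(3)) = 1/12 · (30.0000 − 6.00000) = 2.00000.
Partial sum through k=1: 1235.00.
Correction k=2: B_{4}/4! · (f^{(3)}(15) − f^{(3)}(3)) = −1/720 · (0.00000 − 0.00000) = 0.00000.
Partial sum through k=2: 1235.00.
Correction k=3: B_{6}/6! · (f^{(5)}(15) − f^{(5)}(3)) = 1/30240 · (0.00000 − 0.00000) = 0.00000.
Partial sum through k=3: 1235.00.
Correction k=4: B_{8}/8! · (f^{(7)}(15) − f^{(7)}(3)) = −1/1209600 · (0.00000 − 0.00000) = 0.00000.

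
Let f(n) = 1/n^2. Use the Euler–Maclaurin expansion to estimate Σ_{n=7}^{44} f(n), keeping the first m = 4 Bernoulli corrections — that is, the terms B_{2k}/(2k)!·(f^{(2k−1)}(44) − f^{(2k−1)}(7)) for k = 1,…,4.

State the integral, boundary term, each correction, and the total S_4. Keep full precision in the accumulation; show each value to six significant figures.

S_4 ≈ 0.131074

∫_7^44 1/x^2 dx evaluates to 0.120130.
Boundary: ½(f(7) + f(44)) = ½(0.0204082 + 0.000516529) = 0.0104623.
Running total after boundary: 0.130592.
Correction k=1: B_{2}/2! · (f^{(1)}(44) − f^{(1)}(7)) = 1/12 · (-2.34786e-05 − (-0.00583090)) = 0.000483952.
Running total after k=1: 0.131076.
Correction k=2: B_{4}/4! · (f^{(3)}(44) − f^{(3)}(7)) = −1/720 · (-1.45528e-07 − (-0.00142798)) = -1.98310e-06.
Running total after k=2: 0.131074.
Correction k=3: B_{6}/6! · (f^{(5)}(44) − f^{(5)}(7)) = 1/30240 · (-2.25509e-09 − (-0.000874271)) = 2.89110e-08.
Running total after k=3: 0.131074.
Correction k=4: B_{8}/8! · (f^{(7)}(44) − f^{(7)}(7)) = −1/1209600 · (-6.52299e-11 − (-0.000999167)) = -8.26031e-10.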